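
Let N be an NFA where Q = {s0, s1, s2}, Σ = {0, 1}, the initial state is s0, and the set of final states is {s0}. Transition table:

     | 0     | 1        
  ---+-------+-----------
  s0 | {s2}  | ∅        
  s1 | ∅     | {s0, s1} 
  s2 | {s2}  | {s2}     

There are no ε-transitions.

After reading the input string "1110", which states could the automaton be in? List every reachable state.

∅

Start in {s0}.
Read '1': s0→∅; now ∅.
The set is empty and remains empty for the remaining 3 symbols.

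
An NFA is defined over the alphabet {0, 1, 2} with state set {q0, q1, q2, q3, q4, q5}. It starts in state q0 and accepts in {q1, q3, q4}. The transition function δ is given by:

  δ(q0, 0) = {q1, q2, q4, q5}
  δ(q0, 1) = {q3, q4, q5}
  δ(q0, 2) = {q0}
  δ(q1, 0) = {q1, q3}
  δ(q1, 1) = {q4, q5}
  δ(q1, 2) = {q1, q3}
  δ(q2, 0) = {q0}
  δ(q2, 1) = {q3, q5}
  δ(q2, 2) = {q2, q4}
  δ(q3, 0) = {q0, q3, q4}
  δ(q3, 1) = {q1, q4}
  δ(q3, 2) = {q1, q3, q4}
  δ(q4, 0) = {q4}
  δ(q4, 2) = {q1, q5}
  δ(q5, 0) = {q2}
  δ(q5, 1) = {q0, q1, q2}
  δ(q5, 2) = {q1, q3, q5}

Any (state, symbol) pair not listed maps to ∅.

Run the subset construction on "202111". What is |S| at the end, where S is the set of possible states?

6

Start in {q0}.
Read '2': {q0} → {q0}.
Read '0': {q0} → {q1, q2, q4, q5}.
Read '2': {q1, q2, q4, q5} → {q1, q2, q3, q4, q5}.
Read '1': {q1, q2, q3, q4, q5} → {q0, q1, q2, q3, q4, q5}.
Read '1': {q0, q1, q2, q3, q4, q5} → {q0, q1, q2, q3, q4, q5}.
Read '1': {q0, q1, q2, q3, q4, q5} → {q0, q1, q2, q3, q4, q5}.
That set has 6 states.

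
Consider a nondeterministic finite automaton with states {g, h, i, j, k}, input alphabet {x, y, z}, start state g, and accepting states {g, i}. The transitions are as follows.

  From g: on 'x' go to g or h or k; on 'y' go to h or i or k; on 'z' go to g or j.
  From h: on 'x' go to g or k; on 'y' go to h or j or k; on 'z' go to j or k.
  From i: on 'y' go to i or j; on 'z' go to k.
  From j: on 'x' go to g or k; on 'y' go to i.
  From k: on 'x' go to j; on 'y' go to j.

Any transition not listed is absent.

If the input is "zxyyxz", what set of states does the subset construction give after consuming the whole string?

Start in {g}.
Read 'z': g→{g, j}; now {g, j}.
Read 'x': g→{g, h, k}, j→{g, k}; now {g, h, k}.
Read 'y': g→{h, i, k}, h→{h, j, k}, k→{j}; now {h, i, j, k}.
Read 'y': h→{h, j, k}, i→{i, j}, j→{i}, k→{j}; now {h, i, j, k}.
Read 'x': h→{g, k}, i→∅, j→{g, k}, k→{j}; now {g, j, k}.
Read 'z': g→{g, j}, j→∅, k→∅; now {g, j}.

{g, j}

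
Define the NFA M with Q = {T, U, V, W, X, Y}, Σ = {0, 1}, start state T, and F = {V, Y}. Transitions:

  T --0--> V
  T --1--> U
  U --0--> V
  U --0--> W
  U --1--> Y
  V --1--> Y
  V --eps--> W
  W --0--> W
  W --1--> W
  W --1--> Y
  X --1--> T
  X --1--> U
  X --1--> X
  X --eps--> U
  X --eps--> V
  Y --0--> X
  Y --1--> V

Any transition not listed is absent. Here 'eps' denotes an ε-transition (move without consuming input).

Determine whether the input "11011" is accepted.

Yes

Start in {T}.
Read '1': {T} → {U}.
Read '1': {U} → {Y}.
Read '0': {Y} → {U, V, W, X}.
Read '1': {U, V, W, X} → {T, U, V, W, X, Y}.
Read '1': {T, U, V, W, X, Y} → {T, U, V, W, X, Y}.
The final set {T, U, V, W, X, Y} contains the accepting states V, Y.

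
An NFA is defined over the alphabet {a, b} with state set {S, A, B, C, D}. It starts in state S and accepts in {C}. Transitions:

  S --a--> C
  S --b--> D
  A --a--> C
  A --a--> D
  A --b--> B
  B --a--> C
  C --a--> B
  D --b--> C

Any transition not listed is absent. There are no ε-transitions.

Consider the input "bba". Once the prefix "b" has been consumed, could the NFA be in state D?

Start in {S}.
Read 'b': S→{D}; now {D}.
State D is in {D}.

Yes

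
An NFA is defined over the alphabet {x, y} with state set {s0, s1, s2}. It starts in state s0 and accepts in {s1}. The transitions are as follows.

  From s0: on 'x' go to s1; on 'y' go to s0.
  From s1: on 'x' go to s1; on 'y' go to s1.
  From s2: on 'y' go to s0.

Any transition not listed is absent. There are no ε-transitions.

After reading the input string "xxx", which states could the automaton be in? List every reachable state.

{s1}

Start in {s0}.
Read 'x': s0→{s1}; now {s1}.
Read 'x': s1→{s1}; now {s1}.
Read 'x': s1→{s1}; now {s1}.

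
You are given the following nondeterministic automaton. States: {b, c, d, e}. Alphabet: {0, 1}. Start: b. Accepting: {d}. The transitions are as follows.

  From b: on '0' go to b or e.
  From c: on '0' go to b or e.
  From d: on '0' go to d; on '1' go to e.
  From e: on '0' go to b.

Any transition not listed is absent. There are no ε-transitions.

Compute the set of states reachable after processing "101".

∅

Start in {b}.
Read '1': b→∅; now ∅.
The set is empty and remains empty for the remaining 2 symbols.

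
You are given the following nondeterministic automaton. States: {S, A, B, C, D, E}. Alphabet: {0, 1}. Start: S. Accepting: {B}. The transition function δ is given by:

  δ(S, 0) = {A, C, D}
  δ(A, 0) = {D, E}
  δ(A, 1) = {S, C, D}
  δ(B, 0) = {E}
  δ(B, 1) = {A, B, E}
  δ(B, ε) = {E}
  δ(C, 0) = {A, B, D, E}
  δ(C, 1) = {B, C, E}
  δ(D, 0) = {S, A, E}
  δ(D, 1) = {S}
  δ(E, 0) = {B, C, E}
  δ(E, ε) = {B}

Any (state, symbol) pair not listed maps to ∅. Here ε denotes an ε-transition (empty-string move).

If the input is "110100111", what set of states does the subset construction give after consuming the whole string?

Start in {S}.
Read '1': S→∅; now ∅.
The set is empty and remains empty for the remaining 8 symbols.

∅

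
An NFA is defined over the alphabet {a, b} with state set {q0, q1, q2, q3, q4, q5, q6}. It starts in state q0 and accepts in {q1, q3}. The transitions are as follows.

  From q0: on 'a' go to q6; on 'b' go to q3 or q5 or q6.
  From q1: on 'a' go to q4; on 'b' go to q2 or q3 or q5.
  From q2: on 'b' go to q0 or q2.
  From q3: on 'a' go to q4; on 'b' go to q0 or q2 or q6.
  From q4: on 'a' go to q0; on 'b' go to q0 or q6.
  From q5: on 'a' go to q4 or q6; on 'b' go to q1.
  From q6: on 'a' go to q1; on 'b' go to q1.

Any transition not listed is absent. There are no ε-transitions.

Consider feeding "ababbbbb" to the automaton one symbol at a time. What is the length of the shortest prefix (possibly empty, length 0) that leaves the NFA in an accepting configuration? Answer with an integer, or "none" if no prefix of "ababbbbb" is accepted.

2

Start in {q0}.
Read 'a': q0→{q6}; now {q6}.
Read 'b': q6→{q1}; now {q1}.
None of the earlier sets intersect F, but {q1} does.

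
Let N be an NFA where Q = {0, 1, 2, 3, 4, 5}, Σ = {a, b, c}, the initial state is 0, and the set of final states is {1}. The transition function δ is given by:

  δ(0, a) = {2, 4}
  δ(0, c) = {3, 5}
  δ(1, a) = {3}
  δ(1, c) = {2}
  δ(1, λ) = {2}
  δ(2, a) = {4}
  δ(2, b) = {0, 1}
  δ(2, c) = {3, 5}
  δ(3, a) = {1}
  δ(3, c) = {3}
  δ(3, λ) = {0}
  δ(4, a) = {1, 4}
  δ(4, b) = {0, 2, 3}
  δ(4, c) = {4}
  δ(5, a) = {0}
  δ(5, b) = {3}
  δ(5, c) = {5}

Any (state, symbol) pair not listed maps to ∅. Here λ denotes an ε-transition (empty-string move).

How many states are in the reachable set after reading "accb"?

Start in {0}.
Read 'a': {0} → {2, 4}.
Read 'c': {2, 4} → {0, 3, 4, 5}.
Read 'c': {0, 3, 4, 5} → {0, 3, 4, 5}.
Read 'b': {0, 3, 4, 5} → {0, 2, 3}.
That set has 3 states.

3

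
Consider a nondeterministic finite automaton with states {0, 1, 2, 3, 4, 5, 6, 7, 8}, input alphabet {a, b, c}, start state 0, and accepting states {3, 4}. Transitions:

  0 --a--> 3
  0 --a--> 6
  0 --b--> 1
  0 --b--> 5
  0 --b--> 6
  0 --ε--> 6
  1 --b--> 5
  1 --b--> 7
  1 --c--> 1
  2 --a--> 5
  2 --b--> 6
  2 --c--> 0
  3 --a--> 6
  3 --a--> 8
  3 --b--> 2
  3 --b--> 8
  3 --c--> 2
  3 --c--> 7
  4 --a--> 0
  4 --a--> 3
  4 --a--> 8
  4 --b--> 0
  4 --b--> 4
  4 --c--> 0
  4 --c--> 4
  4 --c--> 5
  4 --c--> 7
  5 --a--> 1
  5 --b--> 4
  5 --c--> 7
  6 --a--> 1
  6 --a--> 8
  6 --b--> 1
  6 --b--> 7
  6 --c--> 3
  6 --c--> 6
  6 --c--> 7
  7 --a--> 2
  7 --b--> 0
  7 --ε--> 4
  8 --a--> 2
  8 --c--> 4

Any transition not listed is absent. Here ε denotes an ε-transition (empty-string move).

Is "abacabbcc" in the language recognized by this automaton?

Yes

Start: ε-closure({0}) = {0, 6}.
Read 'a': 0→{3, 6}, 6→{1, 8}; now {1, 3, 6, 8}.
Read 'b': 1→{5, 7}, 3→{2, 8}, 6→{1, 7}, 8→∅; union {1, 2, 5, 7, 8}; ε-closure = {1, 2, 4, 5, 7, 8}.
Read 'a': 1→∅, 2→{5}, 4→{0, 3, 8}, 5→{1}, 7→{2}, 8→{2}; union {0, 1, 2, 3, 5, 8}; ε-closure = {0, 1, 2, 3, 5, 6, 8}.
Read 'c': 0→∅, 1→{1}, 2→{0}, 3→{2, 7}, 5→{7}, 6→{3, 6, 7}, 8→{4}; now {0, 1, 2, 3, 4, 6, 7}.
Read 'a': 0→{3, 6}, 1→∅, 2→{5}, 3→{6, 8}, 4→{0, 3, 8}, 6→{1, 8}, 7→{2}; now {0, 1, 2, 3, 5, 6, 8}.
Read 'b': 0→{1, 5, 6}, 1→{5, 7}, 2→{6}, 3→{2, 8}, 5→{4}, 6→{1, 7}, 8→∅; now {1, 2, 4, 5, 6, 7, 8}.
Read 'b': 1→{5, 7}, 2→{6}, 4→{0, 4}, 5→{4}, 6→{1, 7}, 7→{0}, 8→∅; now {0, 1, 4, 5, 6, 7}.
Read 'c': 0→∅, 1→{1}, 4→{0, 4, 5, 7}, 5→{7}, 6→{3, 6, 7}, 7→∅; now {0, 1, 3, 4, 5, 6, 7}.
Read 'c': 0→∅, 1→{1}, 3→{2, 7}, 4→{0, 4, 5, 7}, 5→{7}, 6→{3, 6, 7}, 7→∅; now {0, 1, 2, 3, 4, 5, 6, 7}.
The final set {0, 1, 2, 3, 4, 5, 6, 7} contains the accepting states 3, 4.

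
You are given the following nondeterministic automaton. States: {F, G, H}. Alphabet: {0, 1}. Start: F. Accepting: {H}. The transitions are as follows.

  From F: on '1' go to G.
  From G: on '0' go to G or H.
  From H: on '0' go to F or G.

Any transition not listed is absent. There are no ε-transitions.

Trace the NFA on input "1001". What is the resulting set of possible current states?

Start in {F}.
Read '1': F→{G}; now {G}.
Read '0': G→{G, H}; now {G, H}.
Read '0': G→{G, H}, H→{F, G}; now {F, G, H}.
Read '1': F→{G}, G→∅, H→∅; now {G}.

{G}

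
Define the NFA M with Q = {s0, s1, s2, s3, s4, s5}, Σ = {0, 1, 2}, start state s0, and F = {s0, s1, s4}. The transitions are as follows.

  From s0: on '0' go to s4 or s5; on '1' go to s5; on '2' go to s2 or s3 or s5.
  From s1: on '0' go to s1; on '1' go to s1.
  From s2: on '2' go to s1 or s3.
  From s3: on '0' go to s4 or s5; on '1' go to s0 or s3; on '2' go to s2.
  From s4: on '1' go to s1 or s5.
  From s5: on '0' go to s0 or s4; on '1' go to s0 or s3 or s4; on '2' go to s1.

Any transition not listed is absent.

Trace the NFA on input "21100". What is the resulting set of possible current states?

Start in {s0}.
Read '2': {s0} → {s2, s3, s5}.
Read '1': {s2, s3, s5} → {s0, s3, s4}.
Read '1': {s0, s3, s4} → {s0, s1, s3, s5}.
Read '0': {s0, s1, s3, s5} → {s0, s1, s4, s5}.
Read '0': {s0, s1, s4, s5} → {s0, s1, s4, s5}.

{s0, s1, s4, s5}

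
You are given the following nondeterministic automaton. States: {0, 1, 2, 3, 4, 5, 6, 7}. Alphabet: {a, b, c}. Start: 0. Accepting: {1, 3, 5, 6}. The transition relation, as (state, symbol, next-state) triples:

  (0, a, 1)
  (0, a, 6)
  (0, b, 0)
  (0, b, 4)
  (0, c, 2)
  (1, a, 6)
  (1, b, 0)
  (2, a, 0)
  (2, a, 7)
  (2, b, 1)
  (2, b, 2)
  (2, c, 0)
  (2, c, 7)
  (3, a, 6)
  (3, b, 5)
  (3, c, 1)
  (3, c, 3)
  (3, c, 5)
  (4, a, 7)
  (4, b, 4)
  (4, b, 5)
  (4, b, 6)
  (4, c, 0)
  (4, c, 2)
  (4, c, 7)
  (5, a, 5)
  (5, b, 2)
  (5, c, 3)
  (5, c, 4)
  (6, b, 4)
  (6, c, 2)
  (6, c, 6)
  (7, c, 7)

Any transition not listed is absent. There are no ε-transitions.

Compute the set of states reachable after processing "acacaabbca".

Start in {0}.
Read 'a': 0→{1, 6}; now {1, 6}.
Read 'c': 1→∅, 6→{2, 6}; now {2, 6}.
Read 'a': 2→{0, 7}, 6→∅; now {0, 7}.
Read 'c': 0→{2}, 7→{7}; now {2, 7}.
Read 'a': 2→{0, 7}, 7→∅; now {0, 7}.
Read 'a': 0→{1, 6}, 7→∅; now {1, 6}.
Read 'b': 1→{0}, 6→{4}; now {0, 4}.
Read 'b': 0→{0, 4}, 4→{4, 5, 6}; now {0, 4, 5, 6}.
Read 'c': 0→{2}, 4→{0, 2, 7}, 5→{3, 4}, 6→{2, 6}; now {0, 2, 3, 4, 6, 7}.
Read 'a': 0→{1, 6}, 2→{0, 7}, 3→{6}, 4→{7}, 6→∅, 7→∅; now {0, 1, 6, 7}.

{0, 1, 6, 7}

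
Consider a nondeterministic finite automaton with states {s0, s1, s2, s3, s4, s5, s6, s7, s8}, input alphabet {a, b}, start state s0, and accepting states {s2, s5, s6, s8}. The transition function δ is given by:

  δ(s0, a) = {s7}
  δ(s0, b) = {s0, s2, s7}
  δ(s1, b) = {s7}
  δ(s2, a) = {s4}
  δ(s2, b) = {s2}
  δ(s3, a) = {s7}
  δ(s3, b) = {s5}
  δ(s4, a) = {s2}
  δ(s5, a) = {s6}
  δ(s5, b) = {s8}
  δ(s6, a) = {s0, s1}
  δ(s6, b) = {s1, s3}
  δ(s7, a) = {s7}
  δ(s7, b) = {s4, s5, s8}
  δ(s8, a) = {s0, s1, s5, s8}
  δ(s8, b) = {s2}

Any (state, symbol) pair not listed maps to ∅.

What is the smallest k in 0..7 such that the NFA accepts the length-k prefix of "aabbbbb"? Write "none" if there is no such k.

3

Start in {s0}.
Read 'a': {s0} → {s7}.
Read 'a': {s7} → {s7}.
Read 'b': {s7} → {s4, s5, s8}.
None of the earlier sets intersect F, but {s4, s5, s8} does.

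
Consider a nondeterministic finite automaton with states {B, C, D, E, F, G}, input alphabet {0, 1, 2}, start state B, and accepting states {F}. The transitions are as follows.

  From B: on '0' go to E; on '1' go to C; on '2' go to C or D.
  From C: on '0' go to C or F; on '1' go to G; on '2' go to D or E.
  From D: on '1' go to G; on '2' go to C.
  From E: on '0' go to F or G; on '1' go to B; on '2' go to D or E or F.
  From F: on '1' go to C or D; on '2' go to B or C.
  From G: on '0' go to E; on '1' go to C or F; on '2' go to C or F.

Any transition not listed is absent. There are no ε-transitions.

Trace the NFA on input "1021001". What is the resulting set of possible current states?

Start in {B}.
Read '1': B→{C}; now {C}.
Read '0': C→{C, F}; now {C, F}.
Read '2': C→{D, E}, F→{B, C}; now {B, C, D, E}.
Read '1': B→{C}, C→{G}, D→{G}, E→{B}; now {B, C, G}.
Read '0': B→{E}, C→{C, F}, G→{E}; now {C, E, F}.
Read '0': C→{C, F}, E→{F, G}, F→∅; now {C, F, G}.
Read '1': C→{G}, F→{C, D}, G→{C, F}; now {C, D, F, G}.

{C, D, F, G}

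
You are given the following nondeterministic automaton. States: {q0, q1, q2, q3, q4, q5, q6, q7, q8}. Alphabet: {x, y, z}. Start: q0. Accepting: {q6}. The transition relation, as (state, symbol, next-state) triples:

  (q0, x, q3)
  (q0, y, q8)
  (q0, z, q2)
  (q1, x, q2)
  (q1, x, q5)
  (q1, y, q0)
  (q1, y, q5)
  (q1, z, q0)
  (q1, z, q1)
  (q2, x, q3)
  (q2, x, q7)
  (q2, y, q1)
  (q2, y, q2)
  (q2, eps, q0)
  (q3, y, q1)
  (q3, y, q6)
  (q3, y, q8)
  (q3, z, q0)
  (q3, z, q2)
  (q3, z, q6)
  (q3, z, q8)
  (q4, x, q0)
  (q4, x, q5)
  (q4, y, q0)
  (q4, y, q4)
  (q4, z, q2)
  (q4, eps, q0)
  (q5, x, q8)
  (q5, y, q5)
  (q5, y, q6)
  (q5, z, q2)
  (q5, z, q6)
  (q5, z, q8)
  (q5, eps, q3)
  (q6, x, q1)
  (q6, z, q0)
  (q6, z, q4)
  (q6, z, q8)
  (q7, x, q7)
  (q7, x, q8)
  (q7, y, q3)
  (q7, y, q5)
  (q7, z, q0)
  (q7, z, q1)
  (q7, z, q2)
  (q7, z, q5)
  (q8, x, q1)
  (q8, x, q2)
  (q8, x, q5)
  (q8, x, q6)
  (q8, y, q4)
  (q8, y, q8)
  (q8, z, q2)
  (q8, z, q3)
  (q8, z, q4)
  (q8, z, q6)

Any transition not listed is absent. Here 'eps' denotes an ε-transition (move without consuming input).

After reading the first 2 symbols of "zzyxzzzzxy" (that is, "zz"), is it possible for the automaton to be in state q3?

No

Start in {q0}.
Read 'z': {q0} → {q0, q2}.
Read 'z': {q0, q2} → {q0, q2}.
State q3 is not in {q0, q2}.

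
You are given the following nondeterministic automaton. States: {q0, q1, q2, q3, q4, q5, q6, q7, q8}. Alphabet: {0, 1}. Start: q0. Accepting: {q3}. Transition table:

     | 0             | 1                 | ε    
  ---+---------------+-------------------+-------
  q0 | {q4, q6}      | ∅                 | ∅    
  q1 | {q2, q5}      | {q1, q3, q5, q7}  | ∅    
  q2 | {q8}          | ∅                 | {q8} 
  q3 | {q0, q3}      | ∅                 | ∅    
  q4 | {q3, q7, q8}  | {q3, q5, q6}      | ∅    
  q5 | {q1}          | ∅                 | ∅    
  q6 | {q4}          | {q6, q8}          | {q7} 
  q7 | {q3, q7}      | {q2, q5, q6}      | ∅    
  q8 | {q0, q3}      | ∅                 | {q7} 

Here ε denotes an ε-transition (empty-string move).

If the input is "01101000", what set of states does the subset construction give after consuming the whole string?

{q0, q1, q2, q3, q4, q5, q6, q7, q8}

Start in {q0}.
Read '0': {q0} → {q4, q6, q7}.
Read '1': {q4, q6, q7} → {q2, q3, q5, q6, q7, q8}.
Read '1': {q2, q3, q5, q6, q7, q8} → {q2, q5, q6, q7, q8}.
Read '0': {q2, q5, q6, q7, q8} → {q0, q1, q3, q4, q7, q8}.
Read '1': {q0, q1, q3, q4, q7, q8} → {q1, q2, q3, q5, q6, q7, q8}.
Read '0': {q1, q2, q3, q5, q6, q7, q8} → {q0, q1, q2, q3, q4, q5, q7, q8}.
Read '0': {q0, q1, q2, q3, q4, q5, q7, q8} → {q0, q1, q2, q3, q4, q5, q6, q7, q8}.
Read '0': {q0, q1, q2, q3, q4, q5, q6, q7, q8} → {q0, q1, q2, q3, q4, q5, q6, q7, q8}.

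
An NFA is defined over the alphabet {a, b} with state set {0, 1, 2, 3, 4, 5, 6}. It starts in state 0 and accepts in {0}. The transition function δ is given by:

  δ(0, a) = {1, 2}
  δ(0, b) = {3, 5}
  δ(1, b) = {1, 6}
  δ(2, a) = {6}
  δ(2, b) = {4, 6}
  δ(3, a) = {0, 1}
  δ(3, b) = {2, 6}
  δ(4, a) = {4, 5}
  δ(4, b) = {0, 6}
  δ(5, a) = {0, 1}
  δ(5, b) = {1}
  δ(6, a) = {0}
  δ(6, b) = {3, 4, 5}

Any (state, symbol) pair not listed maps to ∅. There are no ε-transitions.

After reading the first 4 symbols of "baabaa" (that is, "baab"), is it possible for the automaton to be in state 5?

No

Start in {0}.
Read 'b': 0→{3, 5}; now {3, 5}.
Read 'a': 3→{0, 1}, 5→{0, 1}; now {0, 1}.
Read 'a': 0→{1, 2}, 1→∅; now {1, 2}.
Read 'b': 1→{1, 6}, 2→{4, 6}; now {1, 4, 6}.
State 5 is not in {1, 4, 6}.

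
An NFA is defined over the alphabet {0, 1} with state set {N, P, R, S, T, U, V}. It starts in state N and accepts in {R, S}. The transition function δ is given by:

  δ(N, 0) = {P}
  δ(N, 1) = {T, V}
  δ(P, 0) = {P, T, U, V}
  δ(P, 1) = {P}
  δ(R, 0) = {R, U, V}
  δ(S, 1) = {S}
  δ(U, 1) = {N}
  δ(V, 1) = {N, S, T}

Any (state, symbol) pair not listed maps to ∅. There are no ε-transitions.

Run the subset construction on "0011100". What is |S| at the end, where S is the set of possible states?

Start in {N}.
Read '0': {N} → {P}.
Read '0': {P} → {P, T, U, V}.
Read '1': {P, T, U, V} → {N, P, S, T}.
Read '1': {N, P, S, T} → {P, S, T, V}.
Read '1': {P, S, T, V} → {N, P, S, T}.
Read '0': {N, P, S, T} → {P, T, U, V}.
Read '0': {P, T, U, V} → {P, T, U, V}.
That set has 4 states.

4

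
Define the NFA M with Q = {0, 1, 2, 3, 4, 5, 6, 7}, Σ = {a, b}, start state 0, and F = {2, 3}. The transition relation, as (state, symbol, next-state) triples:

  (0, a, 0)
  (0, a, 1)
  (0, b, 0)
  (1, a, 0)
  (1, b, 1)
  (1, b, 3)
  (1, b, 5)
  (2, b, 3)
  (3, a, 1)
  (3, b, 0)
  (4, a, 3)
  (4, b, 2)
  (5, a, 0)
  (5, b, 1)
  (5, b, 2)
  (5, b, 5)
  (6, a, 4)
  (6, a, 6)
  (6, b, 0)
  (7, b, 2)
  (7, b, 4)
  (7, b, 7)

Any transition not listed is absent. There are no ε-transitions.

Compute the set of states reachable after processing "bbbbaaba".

{0, 1}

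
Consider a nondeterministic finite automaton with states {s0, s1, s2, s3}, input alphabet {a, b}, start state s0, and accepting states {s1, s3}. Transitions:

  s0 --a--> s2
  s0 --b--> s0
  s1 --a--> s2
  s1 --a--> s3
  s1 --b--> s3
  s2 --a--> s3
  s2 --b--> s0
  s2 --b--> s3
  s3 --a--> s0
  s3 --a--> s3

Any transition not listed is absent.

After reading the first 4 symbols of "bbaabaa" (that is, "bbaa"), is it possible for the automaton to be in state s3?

Yes

Start in {s0}.
Read 'b': {s0} → {s0}.
Read 'b': {s0} → {s0}.
Read 'a': {s0} → {s2}.
Read 'a': {s2} → {s3}.
State s3 is in {s3}.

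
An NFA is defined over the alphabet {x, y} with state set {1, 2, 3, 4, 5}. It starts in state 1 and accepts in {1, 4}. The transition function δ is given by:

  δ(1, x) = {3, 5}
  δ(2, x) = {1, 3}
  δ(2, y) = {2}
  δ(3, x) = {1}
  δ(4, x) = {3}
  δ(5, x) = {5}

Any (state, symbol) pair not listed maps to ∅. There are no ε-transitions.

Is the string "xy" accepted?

No

Start in {1}.
Read 'x': 1→{3, 5}; now {3, 5}.
Read 'y': 3→∅, 5→∅; now ∅.
The final set ∅ contains no accepting state.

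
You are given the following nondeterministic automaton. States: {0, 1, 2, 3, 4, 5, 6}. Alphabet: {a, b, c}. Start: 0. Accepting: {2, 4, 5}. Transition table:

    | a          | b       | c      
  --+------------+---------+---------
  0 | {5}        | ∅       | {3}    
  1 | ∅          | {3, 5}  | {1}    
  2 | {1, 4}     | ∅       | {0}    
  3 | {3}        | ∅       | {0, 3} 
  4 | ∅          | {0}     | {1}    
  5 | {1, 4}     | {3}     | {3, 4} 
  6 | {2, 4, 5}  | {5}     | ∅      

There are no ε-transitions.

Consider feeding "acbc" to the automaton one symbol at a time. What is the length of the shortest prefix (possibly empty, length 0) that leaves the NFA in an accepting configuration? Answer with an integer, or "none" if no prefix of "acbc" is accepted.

1

Start in {0}.
Read 'a': {0} → {5}.
None of the earlier sets intersect F, but {5} does.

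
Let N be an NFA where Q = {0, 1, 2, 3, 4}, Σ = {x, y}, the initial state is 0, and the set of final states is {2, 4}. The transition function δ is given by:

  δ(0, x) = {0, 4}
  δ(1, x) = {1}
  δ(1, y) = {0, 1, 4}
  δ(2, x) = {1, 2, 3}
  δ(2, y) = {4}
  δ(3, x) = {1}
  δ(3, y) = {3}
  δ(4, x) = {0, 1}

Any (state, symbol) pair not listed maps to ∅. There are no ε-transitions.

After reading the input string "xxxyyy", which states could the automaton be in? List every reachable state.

Start in {0}.
Read 'x': 0→{0, 4}; now {0, 4}.
Read 'x': 0→{0, 4}, 4→{0, 1}; now {0, 1, 4}.
Read 'x': 0→{0, 4}, 1→{1}, 4→{0, 1}; now {0, 1, 4}.
Read 'y': 0→∅, 1→{0, 1, 4}, 4→∅; now {0, 1, 4}.
Read 'y': 0→∅, 1→{0, 1, 4}, 4→∅; now {0, 1, 4}.
Read 'y': 0→∅, 1→{0, 1, 4}, 4→∅; now {0, 1, 4}.

{0, 1, 4}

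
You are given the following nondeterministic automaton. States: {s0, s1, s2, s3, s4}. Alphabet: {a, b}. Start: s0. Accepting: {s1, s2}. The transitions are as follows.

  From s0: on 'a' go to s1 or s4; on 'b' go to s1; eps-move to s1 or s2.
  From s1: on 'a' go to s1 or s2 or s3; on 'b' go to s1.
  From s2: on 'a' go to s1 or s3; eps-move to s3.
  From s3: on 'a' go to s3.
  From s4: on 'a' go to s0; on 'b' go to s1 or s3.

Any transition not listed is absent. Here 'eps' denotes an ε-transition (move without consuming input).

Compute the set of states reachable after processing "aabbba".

{s1, s2, s3}

Start: ε-closure({s0}) = {s0, s1, s2, s3}.
Read 'a': {s0, s1, s2, s3} → {s1, s2, s3, s4}.
Read 'a': {s1, s2, s3, s4} → {s0, s1, s2, s3}.
Read 'b': {s0, s1, s2, s3} → {s1}.
Read 'b': {s1} → {s1}.
Read 'b': {s1} → {s1}.
Read 'a': {s1} → {s1, s2, s3}.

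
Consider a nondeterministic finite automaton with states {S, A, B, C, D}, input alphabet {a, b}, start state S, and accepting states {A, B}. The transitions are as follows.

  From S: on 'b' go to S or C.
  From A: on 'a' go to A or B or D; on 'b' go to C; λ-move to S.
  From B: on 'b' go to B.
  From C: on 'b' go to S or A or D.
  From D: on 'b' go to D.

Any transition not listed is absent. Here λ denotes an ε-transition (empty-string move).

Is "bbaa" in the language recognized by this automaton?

Yes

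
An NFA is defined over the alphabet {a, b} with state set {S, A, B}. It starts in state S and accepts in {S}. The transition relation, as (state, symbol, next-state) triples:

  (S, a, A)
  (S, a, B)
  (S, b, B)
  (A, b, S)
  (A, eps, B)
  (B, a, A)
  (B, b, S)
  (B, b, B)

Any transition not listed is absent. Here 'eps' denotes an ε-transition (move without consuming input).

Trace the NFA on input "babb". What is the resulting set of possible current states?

Start in {S}.
Read 'b': {S} → {B}.
Read 'a': {B} → {A, B}.
Read 'b': {A, B} → {S, B}.
Read 'b': {S, B} → {S, B}.

{S, B}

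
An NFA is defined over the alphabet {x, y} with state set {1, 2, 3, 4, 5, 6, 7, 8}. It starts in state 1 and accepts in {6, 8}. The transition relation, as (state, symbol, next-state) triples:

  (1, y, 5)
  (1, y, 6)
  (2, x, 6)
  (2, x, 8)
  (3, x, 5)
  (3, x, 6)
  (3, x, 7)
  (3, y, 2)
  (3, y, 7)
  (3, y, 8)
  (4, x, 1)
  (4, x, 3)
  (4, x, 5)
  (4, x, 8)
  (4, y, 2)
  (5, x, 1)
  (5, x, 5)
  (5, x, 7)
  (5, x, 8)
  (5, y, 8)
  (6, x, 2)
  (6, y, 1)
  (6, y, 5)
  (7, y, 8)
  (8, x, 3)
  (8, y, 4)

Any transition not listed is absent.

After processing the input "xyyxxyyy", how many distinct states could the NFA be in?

Start in {1}.
Read 'x': 1→∅; now ∅.
The set is empty and remains empty for the remaining 7 symbols.
That set has 0 states.

0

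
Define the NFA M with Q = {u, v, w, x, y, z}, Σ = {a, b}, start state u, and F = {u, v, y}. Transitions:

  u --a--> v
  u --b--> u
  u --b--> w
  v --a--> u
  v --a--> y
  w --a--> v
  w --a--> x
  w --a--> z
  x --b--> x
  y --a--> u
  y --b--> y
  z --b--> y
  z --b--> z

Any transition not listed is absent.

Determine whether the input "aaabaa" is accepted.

Yes

Start in {u}.
Read 'a': {u} → {v}.
Read 'a': {v} → {u, y}.
Read 'a': {u, y} → {u, v}.
Read 'b': {u, v} → {u, w}.
Read 'a': {u, w} → {v, x, z}.
Read 'a': {v, x, z} → {u, y}.
The final set {u, y} contains the accepting states u, y.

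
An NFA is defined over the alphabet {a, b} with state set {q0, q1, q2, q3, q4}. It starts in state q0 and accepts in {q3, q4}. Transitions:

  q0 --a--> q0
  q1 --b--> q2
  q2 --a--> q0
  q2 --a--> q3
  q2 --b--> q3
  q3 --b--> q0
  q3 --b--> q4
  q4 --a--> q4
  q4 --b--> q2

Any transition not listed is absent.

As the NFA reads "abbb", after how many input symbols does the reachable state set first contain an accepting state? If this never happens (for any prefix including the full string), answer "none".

Start in {q0}.
Read 'a': {q0} → {q0}.
Read 'b': {q0} → ∅.
The set is empty and remains empty for the remaining 2 symbols.
No reachable set along the way intersects F.

none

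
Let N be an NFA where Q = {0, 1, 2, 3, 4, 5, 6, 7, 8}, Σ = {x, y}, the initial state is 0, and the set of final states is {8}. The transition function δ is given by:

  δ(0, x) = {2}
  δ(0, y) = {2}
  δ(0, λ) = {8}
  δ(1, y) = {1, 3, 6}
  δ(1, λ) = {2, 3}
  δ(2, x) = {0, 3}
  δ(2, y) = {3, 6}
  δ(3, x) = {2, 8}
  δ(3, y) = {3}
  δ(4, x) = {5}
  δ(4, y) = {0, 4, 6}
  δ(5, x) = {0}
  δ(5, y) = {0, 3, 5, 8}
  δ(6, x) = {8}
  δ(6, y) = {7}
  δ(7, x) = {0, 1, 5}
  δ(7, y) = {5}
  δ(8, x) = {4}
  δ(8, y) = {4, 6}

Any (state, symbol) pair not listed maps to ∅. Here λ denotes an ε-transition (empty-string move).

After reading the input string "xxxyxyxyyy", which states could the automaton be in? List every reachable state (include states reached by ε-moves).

{0, 2, 3, 4, 5, 6, 7, 8}

Start: ε-closure({0}) = {0, 8}.
Read 'x': 0→{2}, 8→{4}; now {2, 4}.
Read 'x': 2→{0, 3}, 4→{5}; union {0, 3, 5}; ε-closure = {0, 3, 5, 8}.
Read 'x': 0→{2}, 3→{2, 8}, 5→{0}, 8→{4}; now {0, 2, 4, 8}.
Read 'y': 0→{2}, 2→{3, 6}, 4→{0, 4, 6}, 8→{4, 6}; union {0, 2, 3, 4, 6}; ε-closure = {0, 2, 3, 4, 6, 8}.
Read 'x': 0→{2}, 2→{0, 3}, 3→{2, 8}, 4→{5}, 6→{8}, 8→{4}; now {0, 2, 3, 4, 5, 8}.
Read 'y': 0→{2}, 2→{3, 6}, 3→{3}, 4→{0, 4, 6}, 5→{0, 3, 5, 8}, 8→{4, 6}; now {0, 2, 3, 4, 5, 6, 8}.
Read 'x': 0→{2}, 2→{0, 3}, 3→{2, 8}, 4→{5}, 5→{0}, 6→{8}, 8→{4}; now {0, 2, 3, 4, 5, 8}.
Read 'y': 0→{2}, 2→{3, 6}, 3→{3}, 4→{0, 4, 6}, 5→{0, 3, 5, 8}, 8→{4, 6}; now {0, 2, 3, 4, 5, 6, 8}.
Read 'y': 0→{2}, 2→{3, 6}, 3→{3}, 4→{0, 4, 6}, 5→{0, 3, 5, 8}, 6→{7}, 8→{4, 6}; now {0, 2, 3, 4, 5, 6, 7, 8}.
Read 'y': 0→{2}, 2→{3, 6}, 3→{3}, 4→{0, 4, 6}, 5→{0, 3, 5, 8}, 6→{7}, 7→{5}, 8→{4, 6}; now {0, 2, 3, 4, 5, 6, 7, 8}.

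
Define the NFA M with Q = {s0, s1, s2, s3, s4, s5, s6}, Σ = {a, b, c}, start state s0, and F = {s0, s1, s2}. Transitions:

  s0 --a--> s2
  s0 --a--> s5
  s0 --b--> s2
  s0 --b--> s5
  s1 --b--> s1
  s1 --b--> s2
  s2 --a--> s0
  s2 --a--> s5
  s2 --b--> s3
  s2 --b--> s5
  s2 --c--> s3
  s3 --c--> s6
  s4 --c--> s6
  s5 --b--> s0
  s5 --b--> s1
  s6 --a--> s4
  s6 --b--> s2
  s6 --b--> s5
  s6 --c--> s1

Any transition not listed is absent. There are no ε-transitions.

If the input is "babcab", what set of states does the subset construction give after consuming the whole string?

Start in {s0}.
Read 'b': s0→{s2, s5}; now {s2, s5}.
Read 'a': s2→{s0, s5}, s5→∅; now {s0, s5}.
Read 'b': s0→{s2, s5}, s5→{s0, s1}; now {s0, s1, s2, s5}.
Read 'c': s0→∅, s1→∅, s2→{s3}, s5→∅; now {s3}.
Read 'a': s3→∅; now ∅.
The set is empty and remains empty for the remaining 1 symbol.

∅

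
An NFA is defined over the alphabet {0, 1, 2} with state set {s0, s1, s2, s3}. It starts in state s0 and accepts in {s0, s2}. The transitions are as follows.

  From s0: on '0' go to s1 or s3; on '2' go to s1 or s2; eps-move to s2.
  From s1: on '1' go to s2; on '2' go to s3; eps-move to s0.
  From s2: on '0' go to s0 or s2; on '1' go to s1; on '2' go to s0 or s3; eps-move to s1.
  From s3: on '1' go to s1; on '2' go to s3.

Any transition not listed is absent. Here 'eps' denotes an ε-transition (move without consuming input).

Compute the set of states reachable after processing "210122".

{s0, s1, s2, s3}

Start: ε-closure({s0}) = {s0, s1, s2}.
Read '2': s0→{s1, s2}, s1→{s3}, s2→{s0, s3}; now {s0, s1, s2, s3}.
Read '1': s0→∅, s1→{s2}, s2→{s1}, s3→{s1}; union {s1, s2}; ε-closure = {s0, s1, s2}.
Read '0': s0→{s1, s3}, s1→∅, s2→{s0, s2}; now {s0, s1, s2, s3}.
Read '1': s0→∅, s1→{s2}, s2→{s1}, s3→{s1}; union {s1, s2}; ε-closure = {s0, s1, s2}.
Read '2': s0→{s1, s2}, s1→{s3}, s2→{s0, s3}; now {s0, s1, s2, s3}.
Read '2': s0→{s1, s2}, s1→{s3}, s2→{s0, s3}, s3→{s3}; now {s0, s1, s2, s3}.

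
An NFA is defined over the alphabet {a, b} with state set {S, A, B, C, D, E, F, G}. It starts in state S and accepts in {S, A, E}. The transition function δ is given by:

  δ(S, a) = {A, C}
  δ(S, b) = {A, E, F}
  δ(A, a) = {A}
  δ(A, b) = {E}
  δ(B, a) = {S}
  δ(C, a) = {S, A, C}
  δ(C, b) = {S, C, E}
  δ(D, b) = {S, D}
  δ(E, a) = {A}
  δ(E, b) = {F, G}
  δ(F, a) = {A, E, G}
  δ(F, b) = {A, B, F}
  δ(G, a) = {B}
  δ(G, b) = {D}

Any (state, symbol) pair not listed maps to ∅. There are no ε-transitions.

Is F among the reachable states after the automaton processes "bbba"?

No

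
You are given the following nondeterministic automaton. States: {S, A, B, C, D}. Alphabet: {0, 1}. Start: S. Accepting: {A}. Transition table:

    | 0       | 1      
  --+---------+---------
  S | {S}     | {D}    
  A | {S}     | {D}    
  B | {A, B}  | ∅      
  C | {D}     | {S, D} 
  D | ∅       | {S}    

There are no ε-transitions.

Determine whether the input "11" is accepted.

Start in {S}.
Read '1': {S} → {D}.
Read '1': {D} → {S}.
The final set {S} contains no accepting state.

No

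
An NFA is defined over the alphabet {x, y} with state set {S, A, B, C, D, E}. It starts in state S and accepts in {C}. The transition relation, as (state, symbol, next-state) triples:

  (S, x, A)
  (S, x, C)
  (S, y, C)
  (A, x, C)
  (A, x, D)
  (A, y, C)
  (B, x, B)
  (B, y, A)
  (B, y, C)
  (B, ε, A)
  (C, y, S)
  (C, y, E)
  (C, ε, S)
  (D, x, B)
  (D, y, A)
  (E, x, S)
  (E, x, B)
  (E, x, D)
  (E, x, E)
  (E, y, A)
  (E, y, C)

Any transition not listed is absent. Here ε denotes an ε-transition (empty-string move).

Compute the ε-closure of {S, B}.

{S, A, B}

Begin with {S, B}.
ε-move B → A; add A.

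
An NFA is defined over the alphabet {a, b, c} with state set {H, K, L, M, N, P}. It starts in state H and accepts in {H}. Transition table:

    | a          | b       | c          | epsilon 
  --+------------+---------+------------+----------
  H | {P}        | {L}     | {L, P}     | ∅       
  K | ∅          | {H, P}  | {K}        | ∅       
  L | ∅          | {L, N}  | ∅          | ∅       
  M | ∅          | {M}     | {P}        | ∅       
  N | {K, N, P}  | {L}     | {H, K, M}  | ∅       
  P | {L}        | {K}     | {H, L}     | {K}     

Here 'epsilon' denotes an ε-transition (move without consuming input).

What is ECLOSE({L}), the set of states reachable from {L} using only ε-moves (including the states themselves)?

Begin with {L}.
No ε-moves leave this set, so the closure equals the set itself.

{L}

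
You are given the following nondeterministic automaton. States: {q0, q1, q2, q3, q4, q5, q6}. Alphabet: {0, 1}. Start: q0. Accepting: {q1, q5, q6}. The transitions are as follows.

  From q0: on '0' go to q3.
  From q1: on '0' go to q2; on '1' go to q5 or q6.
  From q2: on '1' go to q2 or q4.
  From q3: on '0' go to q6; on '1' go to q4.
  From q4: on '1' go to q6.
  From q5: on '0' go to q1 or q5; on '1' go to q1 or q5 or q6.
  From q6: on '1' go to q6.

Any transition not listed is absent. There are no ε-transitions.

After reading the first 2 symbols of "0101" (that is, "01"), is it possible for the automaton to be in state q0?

Start in {q0}.
Read '0': q0→{q3}; now {q3}.
Read '1': q3→{q4}; now {q4}.
State q0 is not in {q4}.

No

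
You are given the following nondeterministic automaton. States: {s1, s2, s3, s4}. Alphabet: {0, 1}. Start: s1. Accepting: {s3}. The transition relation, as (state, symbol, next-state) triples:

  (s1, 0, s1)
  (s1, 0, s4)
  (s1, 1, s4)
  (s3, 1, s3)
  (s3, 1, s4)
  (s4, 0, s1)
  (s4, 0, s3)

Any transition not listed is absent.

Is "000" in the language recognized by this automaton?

Yes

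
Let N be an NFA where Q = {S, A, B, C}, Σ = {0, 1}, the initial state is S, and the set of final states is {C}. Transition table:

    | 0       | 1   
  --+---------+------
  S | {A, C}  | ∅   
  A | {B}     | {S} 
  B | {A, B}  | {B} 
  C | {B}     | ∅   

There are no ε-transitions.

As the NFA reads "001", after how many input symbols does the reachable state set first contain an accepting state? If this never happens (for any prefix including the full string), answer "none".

Start in {S}.
Read '0': S→{A, C}; now {A, C}.
None of the earlier sets intersect F, but {A, C} does.

1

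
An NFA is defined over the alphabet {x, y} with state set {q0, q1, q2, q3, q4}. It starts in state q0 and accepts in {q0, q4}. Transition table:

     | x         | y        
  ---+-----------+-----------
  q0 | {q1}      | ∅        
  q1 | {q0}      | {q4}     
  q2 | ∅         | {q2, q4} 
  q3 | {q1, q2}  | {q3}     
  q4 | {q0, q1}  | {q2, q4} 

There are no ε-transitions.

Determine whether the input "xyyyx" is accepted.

Yes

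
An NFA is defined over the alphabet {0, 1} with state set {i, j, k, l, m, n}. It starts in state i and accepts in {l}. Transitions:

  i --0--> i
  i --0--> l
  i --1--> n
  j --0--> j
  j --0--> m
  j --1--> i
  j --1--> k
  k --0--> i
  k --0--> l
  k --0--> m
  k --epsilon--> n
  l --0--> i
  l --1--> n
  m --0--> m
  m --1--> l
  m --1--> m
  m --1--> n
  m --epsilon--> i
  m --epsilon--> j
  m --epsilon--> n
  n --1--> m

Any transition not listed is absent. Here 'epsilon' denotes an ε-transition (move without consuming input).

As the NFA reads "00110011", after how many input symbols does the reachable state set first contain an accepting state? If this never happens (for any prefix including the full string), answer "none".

1

Start in {i}.
Read '0': {i} → {i, l}.
None of the earlier sets intersect F, but {i, l} does.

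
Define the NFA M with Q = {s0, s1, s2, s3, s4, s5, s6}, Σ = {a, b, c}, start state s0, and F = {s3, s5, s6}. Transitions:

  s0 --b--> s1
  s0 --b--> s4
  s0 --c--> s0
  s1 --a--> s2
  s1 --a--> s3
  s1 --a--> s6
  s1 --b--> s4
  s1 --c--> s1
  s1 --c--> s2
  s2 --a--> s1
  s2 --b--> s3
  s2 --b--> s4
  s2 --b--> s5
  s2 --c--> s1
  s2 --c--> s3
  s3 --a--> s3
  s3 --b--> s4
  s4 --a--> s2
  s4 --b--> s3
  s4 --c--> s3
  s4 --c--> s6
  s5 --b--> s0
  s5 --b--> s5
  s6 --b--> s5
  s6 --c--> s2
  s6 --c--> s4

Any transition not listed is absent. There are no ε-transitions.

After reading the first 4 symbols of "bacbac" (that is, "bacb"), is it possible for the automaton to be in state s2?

No

Start in {s0}.
Read 'b': s0→{s1, s4}; now {s1, s4}.
Read 'a': s1→{s2, s3, s6}, s4→{s2}; now {s2, s3, s6}.
Read 'c': s2→{s1, s3}, s3→∅, s6→{s2, s4}; now {s1, s2, s3, s4}.
Read 'b': s1→{s4}, s2→{s3, s4, s5}, s3→{s4}, s4→{s3}; now {s3, s4, s5}.
State s2 is not in {s3, s4, s5}.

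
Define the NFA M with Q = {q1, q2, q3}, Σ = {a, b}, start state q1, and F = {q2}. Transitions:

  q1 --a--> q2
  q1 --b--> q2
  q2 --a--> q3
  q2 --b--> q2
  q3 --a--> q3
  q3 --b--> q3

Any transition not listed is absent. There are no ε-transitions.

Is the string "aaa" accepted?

No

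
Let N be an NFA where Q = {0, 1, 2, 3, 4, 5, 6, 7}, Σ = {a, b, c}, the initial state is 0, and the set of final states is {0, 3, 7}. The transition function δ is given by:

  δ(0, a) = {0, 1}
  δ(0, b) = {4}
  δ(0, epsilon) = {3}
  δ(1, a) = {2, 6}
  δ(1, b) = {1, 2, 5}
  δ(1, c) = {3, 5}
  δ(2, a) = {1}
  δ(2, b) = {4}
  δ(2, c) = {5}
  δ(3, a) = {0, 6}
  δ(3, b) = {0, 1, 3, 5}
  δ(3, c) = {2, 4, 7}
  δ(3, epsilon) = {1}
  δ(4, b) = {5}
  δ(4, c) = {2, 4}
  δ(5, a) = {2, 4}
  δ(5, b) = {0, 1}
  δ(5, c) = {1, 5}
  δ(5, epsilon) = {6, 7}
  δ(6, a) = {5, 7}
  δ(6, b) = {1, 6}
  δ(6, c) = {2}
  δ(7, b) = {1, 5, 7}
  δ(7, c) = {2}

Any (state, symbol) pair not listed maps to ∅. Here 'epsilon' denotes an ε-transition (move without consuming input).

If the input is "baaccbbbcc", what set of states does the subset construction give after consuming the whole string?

{1, 2, 3, 4, 5, 6, 7}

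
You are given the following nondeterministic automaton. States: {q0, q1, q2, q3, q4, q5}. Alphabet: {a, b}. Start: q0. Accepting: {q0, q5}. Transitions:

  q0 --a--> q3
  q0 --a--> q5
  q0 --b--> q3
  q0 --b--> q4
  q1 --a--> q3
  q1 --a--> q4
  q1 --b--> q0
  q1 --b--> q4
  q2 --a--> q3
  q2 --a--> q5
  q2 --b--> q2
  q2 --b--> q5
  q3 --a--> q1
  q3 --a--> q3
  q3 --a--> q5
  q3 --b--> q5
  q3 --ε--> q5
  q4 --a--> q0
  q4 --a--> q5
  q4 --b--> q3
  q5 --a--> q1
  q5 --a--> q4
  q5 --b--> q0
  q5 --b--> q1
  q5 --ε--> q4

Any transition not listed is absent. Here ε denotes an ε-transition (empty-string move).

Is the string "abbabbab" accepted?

Start in {q0}.
Read 'a': q0→{q3, q5}; union {q3, q5}; ε-closure = {q3, q4, q5}.
Read 'b': q3→{q5}, q4→{q3}, q5→{q0, q1}; union {q0, q1, q3, q5}; ε-closure = {q0, q1, q3, q4, q5}.
Read 'b': q0→{q3, q4}, q1→{q0, q4}, q3→{q5}, q4→{q3}, q5→{q0, q1}; now {q0, q1, q3, q4, q5}.
Read 'a': q0→{q3, q5}, q1→{q3, q4}, q3→{q1, q3, q5}, q4→{q0, q5}, q5→{q1, q4}; now {q0, q1, q3, q4, q5}.
Read 'b': q0→{q3, q4}, q1→{q0, q4}, q3→{q5}, q4→{q3}, q5→{q0, q1}; now {q0, q1, q3, q4, q5}.
Read 'b': q0→{q3, q4}, q1→{q0, q4}, q3→{q5}, q4→{q3}, q5→{q0, q1}; now {q0, q1, q3, q4, q5}.
Read 'a': q0→{q3, q5}, q1→{q3, q4}, q3→{q1, q3, q5}, q4→{q0, q5}, q5→{q1, q4}; now {q0, q1, q3, q4, q5}.
Read 'b': q0→{q3, q4}, q1→{q0, q4}, q3→{q5}, q4→{q3}, q5→{q0, q1}; now {q0, q1, q3, q4, q5}.
The final set {q0, q1, q3, q4, q5} contains the accepting states q0, q5.

Yes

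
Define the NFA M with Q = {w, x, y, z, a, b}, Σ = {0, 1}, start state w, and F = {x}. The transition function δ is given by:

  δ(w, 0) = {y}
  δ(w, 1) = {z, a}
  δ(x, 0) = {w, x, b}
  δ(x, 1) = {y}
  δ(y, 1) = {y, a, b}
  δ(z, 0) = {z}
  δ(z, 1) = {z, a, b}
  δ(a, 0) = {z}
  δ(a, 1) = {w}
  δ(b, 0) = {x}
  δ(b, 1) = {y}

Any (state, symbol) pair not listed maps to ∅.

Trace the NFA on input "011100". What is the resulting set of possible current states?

{w, x, z, b}

Start in {w}.
Read '0': w→{y}; now {y}.
Read '1': y→{y, a, b}; now {y, a, b}.
Read '1': y→{y, a, b}, a→{w}, b→{y}; now {w, y, a, b}.
Read '1': w→{z, a}, y→{y, a, b}, a→{w}, b→{y}; now {w, y, z, a, b}.
Read '0': w→{y}, y→∅, z→{z}, a→{z}, b→{x}; now {x, y, z}.
Read '0': x→{w, x, b}, y→∅, z→{z}; now {w, x, z, b}.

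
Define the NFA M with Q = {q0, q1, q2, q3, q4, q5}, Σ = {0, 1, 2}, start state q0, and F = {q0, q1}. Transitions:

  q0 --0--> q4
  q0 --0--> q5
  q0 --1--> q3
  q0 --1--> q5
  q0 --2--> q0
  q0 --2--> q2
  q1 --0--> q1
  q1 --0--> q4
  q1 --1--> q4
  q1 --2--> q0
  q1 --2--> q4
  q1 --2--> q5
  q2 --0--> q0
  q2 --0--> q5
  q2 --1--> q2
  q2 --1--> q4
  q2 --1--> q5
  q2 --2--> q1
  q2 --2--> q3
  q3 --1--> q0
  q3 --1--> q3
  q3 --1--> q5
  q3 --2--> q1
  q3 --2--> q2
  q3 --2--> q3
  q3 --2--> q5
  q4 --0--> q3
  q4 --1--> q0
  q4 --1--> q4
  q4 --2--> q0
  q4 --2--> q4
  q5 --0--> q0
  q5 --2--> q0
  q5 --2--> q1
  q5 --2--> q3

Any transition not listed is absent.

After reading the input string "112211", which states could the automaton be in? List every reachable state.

{q0, q2, q3, q4, q5}

Start in {q0}.
Read '1': q0→{q3, q5}; now {q3, q5}.
Read '1': q3→{q0, q3, q5}, q5→∅; now {q0, q3, q5}.
Read '2': q0→{q0, q2}, q3→{q1, q2, q3, q5}, q5→{q0, q1, q3}; now {q0, q1, q2, q3, q5}.
Read '2': q0→{q0, q2}, q1→{q0, q4, q5}, q2→{q1, q3}, q3→{q1, q2, q3, q5}, q5→{q0, q1, q3}; now {q0, q1, q2, q3, q4, q5}.
Read '1': q0→{q3, q5}, q1→{q4}, q2→{q2, q4, q5}, q3→{q0, q3, q5}, q4→{q0, q4}, q5→∅; now {q0, q2, q3, q4, q5}.
Read '1': q0→{q3, q5}, q2→{q2, q4, q5}, q3→{q0, q3, q5}, q4→{q0, q4}, q5→∅; now {q0, q2, q3, q4, q5}.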